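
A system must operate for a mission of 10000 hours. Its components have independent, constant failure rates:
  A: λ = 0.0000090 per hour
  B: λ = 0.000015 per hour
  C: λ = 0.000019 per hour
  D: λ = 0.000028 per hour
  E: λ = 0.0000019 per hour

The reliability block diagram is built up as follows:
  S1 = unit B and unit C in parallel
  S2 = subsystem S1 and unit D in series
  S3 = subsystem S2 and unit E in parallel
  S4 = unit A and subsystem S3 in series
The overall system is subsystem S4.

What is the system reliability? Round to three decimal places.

R(A) = exp(−0.0000090 × 10000) = 0.91393
R(B) = exp(−0.000015 × 10000) = 0.86071
R(C) = exp(−0.000019 × 10000) = 0.82696
R(D) = exp(−0.000028 × 10000) = 0.75578
R(E) = exp(−0.0000019 × 10000) = 0.98118
Parallel (B and C): 1 − (1 − 0.86071)(1 − 0.82696) = 0.97590
Series ([0.97590] and D): 0.97590 × 0.75578 = 0.73757
Parallel ([0.73757] and E): 1 − (1 − 0.73757)(1 − 0.98118) = 0.99506
Series (A and [0.99506]): 0.91393 × 0.99506 = 0.909

0.909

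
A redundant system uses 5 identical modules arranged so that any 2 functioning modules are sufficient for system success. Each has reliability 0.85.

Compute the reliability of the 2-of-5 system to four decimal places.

0.9978

R = Σ_{i=2}^{5} C(5,i) p^i (1−p)^{5−i} with p = 0.85
C(5,2)·0.85^2·0.15^3 = 0.024384
C(5,3)·0.85^3·0.15^2 = 0.138178
C(5,4)·0.85^4·0.15^1 = 0.391505
C(5,5)·0.85^5·0.15^0 = 0.443705
Sum = 0.9978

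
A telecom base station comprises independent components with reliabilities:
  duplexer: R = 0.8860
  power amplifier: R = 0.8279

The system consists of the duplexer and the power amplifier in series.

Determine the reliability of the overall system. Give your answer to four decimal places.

0.7335

Series (duplexer and power amplifier): 0.886000 × 0.827900 = 0.7335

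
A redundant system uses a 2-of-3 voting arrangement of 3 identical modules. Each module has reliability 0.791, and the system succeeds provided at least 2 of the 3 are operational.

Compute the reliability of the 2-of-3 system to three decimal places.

0.887

R = Σ_{i=2}^{3} C(3,i) p^i (1−p)^{3−i} with p = 0.791
C(3,2)·0.791^2·0.209^1 = 0.39230
C(3,3)·0.791^3·0.209^0 = 0.49491
Sum = 0.887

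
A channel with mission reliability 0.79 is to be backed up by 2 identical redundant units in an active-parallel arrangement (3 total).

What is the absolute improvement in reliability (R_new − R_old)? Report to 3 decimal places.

R_before = 0.79
R_after = 1 − (1 − 0.79)^3 = 0.991
ΔR = 0.991 − 0.79 = 0.201

0.201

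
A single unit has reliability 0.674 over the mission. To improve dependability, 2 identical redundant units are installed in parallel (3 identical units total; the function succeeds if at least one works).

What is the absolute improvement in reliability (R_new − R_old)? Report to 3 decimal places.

R_before = 0.674
R_after = 1 − (1 − 0.674)^3 = 0.965
ΔR = 0.965 − 0.674 = 0.291

0.291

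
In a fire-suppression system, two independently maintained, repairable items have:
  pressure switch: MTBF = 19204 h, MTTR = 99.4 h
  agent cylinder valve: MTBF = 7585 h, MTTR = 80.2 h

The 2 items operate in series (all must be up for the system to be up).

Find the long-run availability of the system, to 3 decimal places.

A(pressure switch) = MTBF/(MTBF+MTTR) = 19204/(19204+99.4) = 0.994851
A(agent cylinder valve) = MTBF/(MTBF+MTTR) = 7585/(7585+80.2) = 0.989537
Series availability: 0.994851 × 0.989537 = 0.984

0.984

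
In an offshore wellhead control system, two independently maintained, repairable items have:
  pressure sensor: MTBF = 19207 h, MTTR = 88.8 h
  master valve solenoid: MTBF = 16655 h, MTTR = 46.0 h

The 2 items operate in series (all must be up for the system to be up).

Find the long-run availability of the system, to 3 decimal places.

A(pressure sensor) = MTBF/(MTBF+MTTR) = 19207/(19207+88.8) = 0.995398
A(master valve solenoid) = MTBF/(MTBF+MTTR) = 16655/(16655+46.0) = 0.997246
Series availability: 0.995398 × 0.997246 = 0.993

0.993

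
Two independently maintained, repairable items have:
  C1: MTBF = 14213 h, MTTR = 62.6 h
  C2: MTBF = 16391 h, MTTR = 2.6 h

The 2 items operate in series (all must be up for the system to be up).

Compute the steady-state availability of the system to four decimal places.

A(C1) = MTBF/(MTBF+MTTR) = 14213/(14213+62.6) = 0.995615
A(C2) = MTBF/(MTBF+MTTR) = 16391/(16391+2.6) = 0.999841
Series availability: 0.995615 × 0.999841 = 0.9955

0.9955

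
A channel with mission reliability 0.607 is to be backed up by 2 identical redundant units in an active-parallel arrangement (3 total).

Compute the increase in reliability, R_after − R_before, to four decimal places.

0.3323

R_before = 0.607
R_after = 1 − (1 − 0.607)^3 = 0.9393
ΔR = 0.9393 − 0.607 = 0.3323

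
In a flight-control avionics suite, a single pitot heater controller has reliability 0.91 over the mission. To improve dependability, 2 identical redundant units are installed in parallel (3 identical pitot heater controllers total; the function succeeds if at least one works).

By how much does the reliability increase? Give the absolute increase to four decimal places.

0.0893

R_before = 0.91
R_after = 1 − (1 − 0.91)^3 = 0.9993
ΔR = 0.9993 − 0.91 = 0.0893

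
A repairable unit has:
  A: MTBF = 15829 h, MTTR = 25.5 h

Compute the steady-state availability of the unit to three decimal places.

A(A) = MTBF/(MTBF+MTTR) = 15829/(15829+25.5) = 0.998

0.998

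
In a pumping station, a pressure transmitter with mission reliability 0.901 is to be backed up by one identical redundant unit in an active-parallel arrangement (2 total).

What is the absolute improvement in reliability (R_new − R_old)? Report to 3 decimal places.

0.089

R_before = 0.901
R_after = 1 − (1 − 0.901)^2 = 0.990
ΔR = 0.990 − 0.901 = 0.089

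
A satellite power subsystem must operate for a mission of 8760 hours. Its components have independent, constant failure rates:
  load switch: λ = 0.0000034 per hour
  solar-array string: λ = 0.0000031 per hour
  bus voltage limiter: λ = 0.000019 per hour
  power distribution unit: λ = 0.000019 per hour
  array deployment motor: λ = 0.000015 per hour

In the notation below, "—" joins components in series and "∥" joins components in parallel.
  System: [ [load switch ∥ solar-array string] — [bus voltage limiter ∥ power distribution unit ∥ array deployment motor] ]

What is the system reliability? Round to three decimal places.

R(load switch) = exp(−0.0000034 × 8760) = 0.97066
R(solar-array string) = exp(−0.0000031 × 8760) = 0.97321
R(bus voltage limiter) = exp(−0.000019 × 8760) = 0.84667
R(power distribution unit) = exp(−0.000019 × 8760) = 0.84667
R(array deployment motor) = exp(−0.000015 × 8760) = 0.87687
Parallel (load switch and solar-array string): 1 − (1 − 0.97066)(1 − 0.97321) = 0.99921
Parallel (bus voltage limiter, power distribution unit, and array deployment motor): 1 − (1 − 0.84667)(1 − 0.84667)(1 − 0.87687) = 0.99711
Series ([0.99921] and [0.99711]): 0.99921 × 0.99711 = 0.996

0.996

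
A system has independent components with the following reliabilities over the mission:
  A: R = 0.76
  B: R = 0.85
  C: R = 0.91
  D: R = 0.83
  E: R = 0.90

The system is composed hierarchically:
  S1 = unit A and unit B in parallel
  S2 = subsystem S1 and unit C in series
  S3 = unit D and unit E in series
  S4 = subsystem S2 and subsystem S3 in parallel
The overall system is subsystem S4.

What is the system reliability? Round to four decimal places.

Parallel (A and B): 1 − (1 − 0.760000)(1 − 0.850000) = 0.964000
Series ([0.964000] and C): 0.964000 × 0.910000 = 0.877240
Series (D and E): 0.830000 × 0.900000 = 0.747000
Parallel ([0.877240] and [0.747000]): 1 − (1 − 0.877240)(1 − 0.747000) = 0.9689

0.9689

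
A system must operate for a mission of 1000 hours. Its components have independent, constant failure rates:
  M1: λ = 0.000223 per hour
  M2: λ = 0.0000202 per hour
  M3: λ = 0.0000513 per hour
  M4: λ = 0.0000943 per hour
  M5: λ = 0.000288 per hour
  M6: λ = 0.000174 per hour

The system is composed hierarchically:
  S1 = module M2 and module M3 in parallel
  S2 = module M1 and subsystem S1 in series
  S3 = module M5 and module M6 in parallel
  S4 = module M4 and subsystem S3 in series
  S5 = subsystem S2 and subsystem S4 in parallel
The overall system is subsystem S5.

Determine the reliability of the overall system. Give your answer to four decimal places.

0.9746

R(M1) = exp(−0.000223 × 1000) = 0.800115
R(M2) = exp(−0.0000202 × 1000) = 0.980003
R(M3) = exp(−0.0000513 × 1000) = 0.949994
R(M4) = exp(−0.0000943 × 1000) = 0.910010
R(M5) = exp(−0.000288 × 1000) = 0.749762
R(M6) = exp(−0.000174 × 1000) = 0.840297
Parallel (M2 and M3): 1 − (1 − 0.980003)(1 − 0.949994) = 0.999000
Series (M1 and [0.999000]): 0.800115 × 0.999000 = 0.799315
Parallel (M5 and M6): 1 − (1 − 0.749762)(1 − 0.840297) = 0.960036
Series (M4 and [0.960036]): 0.910010 × 0.960036 = 0.873642
Parallel ([0.799315] and [0.873642]): 1 − (1 − 0.799315)(1 − 0.873642) = 0.9746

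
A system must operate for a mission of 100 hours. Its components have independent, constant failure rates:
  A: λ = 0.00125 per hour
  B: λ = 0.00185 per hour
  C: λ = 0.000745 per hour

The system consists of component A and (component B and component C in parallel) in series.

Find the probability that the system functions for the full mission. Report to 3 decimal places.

R(A) = exp(−0.00125 × 100) = 0.88250
R(B) = exp(−0.00185 × 100) = 0.83110
R(C) = exp(−0.000745 × 100) = 0.92821
Parallel (B and C): 1 − (1 − 0.83110)(1 − 0.92821) = 0.98787
Series (A and [0.98787]): 0.88250 × 0.98787 = 0.872

0.872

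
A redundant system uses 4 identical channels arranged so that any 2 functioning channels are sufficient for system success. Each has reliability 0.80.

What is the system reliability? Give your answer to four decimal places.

0.9728

R = Σ_{i=2}^{4} C(4,i) p^i (1−p)^{4−i} with p = 0.80
C(4,2)·0.80^2·0.20^2 = 0.153600
C(4,3)·0.80^3·0.20^1 = 0.409600
C(4,4)·0.80^4·0.20^0 = 0.409600
Sum = 0.9728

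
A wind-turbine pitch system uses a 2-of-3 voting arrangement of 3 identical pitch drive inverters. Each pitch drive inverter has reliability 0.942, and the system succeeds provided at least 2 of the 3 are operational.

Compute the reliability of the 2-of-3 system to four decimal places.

R = Σ_{i=2}^{3} C(3,i) p^i (1−p)^{3−i} with p = 0.942
C(3,2)·0.942^2·0.058^1 = 0.154401
C(3,3)·0.942^3·0.058^0 = 0.835897
Sum = 0.9903

0.9903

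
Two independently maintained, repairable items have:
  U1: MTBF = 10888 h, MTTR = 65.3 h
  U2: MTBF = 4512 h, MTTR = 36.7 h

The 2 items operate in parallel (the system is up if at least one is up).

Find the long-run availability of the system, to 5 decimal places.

0.99995

A(U1) = MTBF/(MTBF+MTTR) = 10888/(10888+65.3) = 0.994038
A(U2) = MTBF/(MTBF+MTTR) = 4512/(4512+36.7) = 0.991932
Parallel availability: 1 − (1 − 0.994038)(1 − 0.991932) = 0.99995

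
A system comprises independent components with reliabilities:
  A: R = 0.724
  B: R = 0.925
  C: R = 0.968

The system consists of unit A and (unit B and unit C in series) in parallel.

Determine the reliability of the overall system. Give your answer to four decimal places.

Series (B and C): 0.925000 × 0.968000 = 0.895400
Parallel (A and [0.895400]): 1 − (1 − 0.724000)(1 − 0.895400) = 0.9711

0.9711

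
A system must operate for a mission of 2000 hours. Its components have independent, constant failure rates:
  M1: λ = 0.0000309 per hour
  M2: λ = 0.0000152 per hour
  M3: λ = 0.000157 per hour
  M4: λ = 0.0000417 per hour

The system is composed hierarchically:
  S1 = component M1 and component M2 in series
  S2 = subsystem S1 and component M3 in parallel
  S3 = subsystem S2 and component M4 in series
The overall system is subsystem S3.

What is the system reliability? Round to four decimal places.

0.8981

R(M1) = exp(−0.0000309 × 2000) = 0.940071
R(M2) = exp(−0.0000152 × 2000) = 0.970057
R(M3) = exp(−0.000157 × 2000) = 0.730519
R(M4) = exp(−0.0000417 × 2000) = 0.919983
Series (M1 and M2): 0.940071 × 0.970057 = 0.911922
Parallel ([0.911922] and M3): 1 − (1 − 0.911922)(1 − 0.730519) = 0.976265
Series ([0.976265] and M4): 0.976265 × 0.919983 = 0.8981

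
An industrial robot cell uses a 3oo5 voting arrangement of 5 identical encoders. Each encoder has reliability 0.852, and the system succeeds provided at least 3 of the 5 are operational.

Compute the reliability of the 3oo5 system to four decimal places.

0.9744

R = Σ_{i=3}^{5} C(5,i) p^i (1−p)^{5−i} with p = 0.852
C(5,3)·0.852^3·0.148^2 = 0.135470
C(5,4)·0.852^4·0.148^1 = 0.389933
C(5,5)·0.852^5·0.148^0 = 0.448950
Sum = 0.9744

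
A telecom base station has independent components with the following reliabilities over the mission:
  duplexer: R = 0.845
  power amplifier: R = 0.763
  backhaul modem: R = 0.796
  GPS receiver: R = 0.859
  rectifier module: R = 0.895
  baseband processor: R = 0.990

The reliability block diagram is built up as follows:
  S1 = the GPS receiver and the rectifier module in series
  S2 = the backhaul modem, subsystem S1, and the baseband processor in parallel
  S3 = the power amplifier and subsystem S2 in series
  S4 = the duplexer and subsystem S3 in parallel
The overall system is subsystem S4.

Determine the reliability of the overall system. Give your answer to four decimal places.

0.9632

Series (GPS receiver and rectifier module): 0.859000 × 0.895000 = 0.768805
Parallel (backhaul modem, [0.768805], and baseband processor): 1 − (1 − 0.796000)(1 − 0.768805)(1 − 0.990000) = 0.999528
Series (power amplifier and [0.999528]): 0.763000 × 0.999528 = 0.762640
Parallel (duplexer and [0.762640]): 1 − (1 − 0.845000)(1 − 0.762640) = 0.9632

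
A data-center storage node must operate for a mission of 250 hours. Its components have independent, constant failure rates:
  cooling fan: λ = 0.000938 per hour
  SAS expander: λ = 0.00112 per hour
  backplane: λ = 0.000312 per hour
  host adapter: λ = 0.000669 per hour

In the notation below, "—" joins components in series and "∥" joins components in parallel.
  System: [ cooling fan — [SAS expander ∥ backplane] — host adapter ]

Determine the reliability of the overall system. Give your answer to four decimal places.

R(cooling fan) = exp(−0.000938 × 250) = 0.790966
R(SAS expander) = exp(−0.00112 × 250) = 0.755784
R(backplane) = exp(−0.000312 × 250) = 0.924964
R(host adapter) = exp(−0.000669 × 250) = 0.845988
Parallel (SAS expander and backplane): 1 − (1 − 0.755784)(1 − 0.924964) = 0.981675
Series (cooling fan, [0.981675], and host adapter): 0.790966 × 0.981675 × 0.845988 = 0.6569

0.6569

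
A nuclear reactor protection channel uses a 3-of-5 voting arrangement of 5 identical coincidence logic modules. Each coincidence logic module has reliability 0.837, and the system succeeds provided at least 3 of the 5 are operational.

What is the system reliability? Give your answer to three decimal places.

0.967

R = Σ_{i=3}^{5} C(5,i) p^i (1−p)^{5−i} with p = 0.837
C(5,3)·0.837^3·0.163^2 = 0.15579
C(5,4)·0.837^4·0.163^1 = 0.40000
C(5,5)·0.837^5·0.163^0 = 0.41080
Sum = 0.967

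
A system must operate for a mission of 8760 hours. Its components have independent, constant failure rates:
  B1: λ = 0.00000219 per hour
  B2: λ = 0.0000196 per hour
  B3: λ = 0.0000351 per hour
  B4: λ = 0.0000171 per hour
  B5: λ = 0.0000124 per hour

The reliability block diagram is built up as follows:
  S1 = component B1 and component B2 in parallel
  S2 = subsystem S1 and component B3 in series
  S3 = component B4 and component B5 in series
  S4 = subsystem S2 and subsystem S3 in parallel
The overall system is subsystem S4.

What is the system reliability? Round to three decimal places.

R(B1) = exp(−0.00000219 × 8760) = 0.98100
R(B2) = exp(−0.0000196 × 8760) = 0.84224
R(B3) = exp(−0.0000351 × 8760) = 0.73530
R(B4) = exp(−0.0000171 × 8760) = 0.86088
R(B5) = exp(−0.0000124 × 8760) = 0.89707
Parallel (B1 and B2): 1 − (1 − 0.98100)(1 − 0.84224) = 0.99700
Series ([0.99700] and B3): 0.99700 × 0.73530 = 0.73309
Series (B4 and B5): 0.86088 × 0.89707 = 0.77227
Parallel ([0.73309] and [0.77227]): 1 − (1 − 0.73309)(1 − 0.77227) = 0.939

0.939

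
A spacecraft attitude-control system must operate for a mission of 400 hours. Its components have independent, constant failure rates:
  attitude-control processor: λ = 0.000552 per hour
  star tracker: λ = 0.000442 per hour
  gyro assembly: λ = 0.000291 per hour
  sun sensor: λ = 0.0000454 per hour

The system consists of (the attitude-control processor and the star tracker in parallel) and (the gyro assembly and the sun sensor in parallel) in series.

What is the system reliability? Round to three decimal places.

R(attitude-control processor) = exp(−0.000552 × 400) = 0.80188
R(star tracker) = exp(−0.000442 × 400) = 0.83795
R(gyro assembly) = exp(−0.000291 × 400) = 0.89012
R(sun sensor) = exp(−0.0000454 × 400) = 0.98200
Parallel (attitude-control processor and star tracker): 1 − (1 − 0.80188)(1 − 0.83795) = 0.96789
Parallel (gyro assembly and sun sensor): 1 − (1 − 0.89012)(1 − 0.98200) = 0.99802
Series ([0.96789] and [0.99802]): 0.96789 × 0.99802 = 0.966

0.966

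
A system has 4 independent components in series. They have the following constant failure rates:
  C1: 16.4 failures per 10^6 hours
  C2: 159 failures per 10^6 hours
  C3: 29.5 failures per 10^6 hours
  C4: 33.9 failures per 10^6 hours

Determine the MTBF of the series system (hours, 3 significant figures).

Series of exponential components: λ_sys = Σ λ_i
λ_sys = 0.0000164 + 0.000159 + 0.0000295 + 0.0000339 = 2.3880e-04 /h
MTBF = 1 / λ_sys = 4190 h

4190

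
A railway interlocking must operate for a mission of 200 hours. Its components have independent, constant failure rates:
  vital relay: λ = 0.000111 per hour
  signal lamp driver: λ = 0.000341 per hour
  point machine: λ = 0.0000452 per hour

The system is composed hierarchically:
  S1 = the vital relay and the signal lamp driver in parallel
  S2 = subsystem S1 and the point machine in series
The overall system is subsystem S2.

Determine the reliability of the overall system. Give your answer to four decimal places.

R(vital relay) = exp(−0.000111 × 200) = 0.978045
R(signal lamp driver) = exp(−0.000341 × 200) = 0.934074
R(point machine) = exp(−0.0000452 × 200) = 0.991001
Parallel (vital relay and signal lamp driver): 1 − (1 − 0.978045)(1 − 0.934074) = 0.998553
Series ([0.998553] and point machine): 0.998553 × 0.991001 = 0.9896

0.9896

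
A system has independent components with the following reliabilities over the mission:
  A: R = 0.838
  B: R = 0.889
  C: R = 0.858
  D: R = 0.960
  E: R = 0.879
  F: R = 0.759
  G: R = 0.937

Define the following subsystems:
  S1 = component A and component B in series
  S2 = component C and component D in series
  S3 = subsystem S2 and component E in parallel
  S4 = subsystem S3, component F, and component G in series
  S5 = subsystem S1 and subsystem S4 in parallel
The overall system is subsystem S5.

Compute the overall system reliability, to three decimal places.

0.922

Series (A and B): 0.83800 × 0.88900 = 0.74498
Series (C and D): 0.85800 × 0.96000 = 0.82368
Parallel ([0.82368] and E): 1 − (1 − 0.82368)(1 − 0.87900) = 0.97867
Series ([0.97867], F, and G): 0.97867 × 0.75900 × 0.93700 = 0.69601
Parallel ([0.74498] and [0.69601]): 1 − (1 − 0.74498)(1 − 0.69601) = 0.922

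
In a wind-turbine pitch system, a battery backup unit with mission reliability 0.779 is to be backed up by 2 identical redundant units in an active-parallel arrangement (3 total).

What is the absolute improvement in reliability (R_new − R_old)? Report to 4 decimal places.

0.2102

R_before = 0.779
R_after = 1 − (1 − 0.779)^3 = 0.9892
ΔR = 0.9892 − 0.779 = 0.2102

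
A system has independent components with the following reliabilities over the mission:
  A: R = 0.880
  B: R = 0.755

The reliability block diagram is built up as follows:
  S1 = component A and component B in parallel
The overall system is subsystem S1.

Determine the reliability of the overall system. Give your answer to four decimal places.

0.9706

Parallel (A and B): 1 − (1 − 0.880000)(1 − 0.755000) = 0.9706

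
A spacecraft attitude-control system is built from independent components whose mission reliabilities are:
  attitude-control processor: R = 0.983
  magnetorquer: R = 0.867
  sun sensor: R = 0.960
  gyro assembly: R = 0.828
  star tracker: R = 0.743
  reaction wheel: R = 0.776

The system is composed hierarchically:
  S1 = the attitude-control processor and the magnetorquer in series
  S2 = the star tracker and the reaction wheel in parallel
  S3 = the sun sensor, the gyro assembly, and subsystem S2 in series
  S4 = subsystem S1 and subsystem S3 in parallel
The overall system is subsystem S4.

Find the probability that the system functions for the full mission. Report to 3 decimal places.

Series (attitude-control processor and magnetorquer): 0.98300 × 0.86700 = 0.85226
Parallel (star tracker and reaction wheel): 1 − (1 − 0.74300)(1 − 0.77600) = 0.94243
Series (sun sensor, gyro assembly, and [0.94243]): 0.96000 × 0.82800 × 0.94243 = 0.74912
Parallel ([0.85226] and [0.74912]): 1 − (1 − 0.85226)(1 − 0.74912) = 0.963

0.963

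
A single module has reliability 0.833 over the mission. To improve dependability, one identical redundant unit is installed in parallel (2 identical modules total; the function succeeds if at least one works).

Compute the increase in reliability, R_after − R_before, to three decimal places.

0.139

R_before = 0.833
R_after = 1 − (1 − 0.833)^2 = 0.972
ΔR = 0.972 − 0.833 = 0.139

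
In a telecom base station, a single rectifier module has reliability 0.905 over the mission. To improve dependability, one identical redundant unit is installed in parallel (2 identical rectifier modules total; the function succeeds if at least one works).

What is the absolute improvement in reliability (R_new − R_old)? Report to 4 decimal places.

R_before = 0.905
R_after = 1 − (1 − 0.905)^2 = 0.9910
ΔR = 0.9910 − 0.905 = 0.0860

0.0860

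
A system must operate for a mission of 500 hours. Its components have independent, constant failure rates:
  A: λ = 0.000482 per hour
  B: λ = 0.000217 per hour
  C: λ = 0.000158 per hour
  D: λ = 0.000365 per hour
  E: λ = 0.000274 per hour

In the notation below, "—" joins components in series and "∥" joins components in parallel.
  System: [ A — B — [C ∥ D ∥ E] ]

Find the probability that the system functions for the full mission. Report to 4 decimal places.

0.7039

R(A) = exp(−0.000482 × 500) = 0.785842
R(B) = exp(−0.000217 × 500) = 0.897179
R(C) = exp(−0.000158 × 500) = 0.924040
R(D) = exp(−0.000365 × 500) = 0.833185
R(E) = exp(−0.000274 × 500) = 0.871970
Parallel (C, D, and E): 1 − (1 − 0.924040)(1 − 0.833185)(1 − 0.871970) = 0.998378
Series (A, B, and [0.998378]): 0.785842 × 0.897179 × 0.998378 = 0.7039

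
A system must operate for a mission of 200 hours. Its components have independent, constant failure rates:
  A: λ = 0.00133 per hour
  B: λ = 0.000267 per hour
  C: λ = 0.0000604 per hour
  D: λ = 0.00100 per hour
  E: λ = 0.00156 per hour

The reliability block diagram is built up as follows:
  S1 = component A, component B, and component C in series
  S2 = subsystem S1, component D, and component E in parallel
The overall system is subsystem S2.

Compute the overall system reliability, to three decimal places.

R(A) = exp(−0.00133 × 200) = 0.76644
R(B) = exp(−0.000267 × 200) = 0.94800
R(C) = exp(−0.0000604 × 200) = 0.98799
R(D) = exp(−0.00100 × 200) = 0.81873
R(E) = exp(−0.00156 × 200) = 0.73198
Series (A, B, and C): 0.76644 × 0.94800 × 0.98799 = 0.71786
Parallel ([0.71786], D, and E): 1 − (1 − 0.71786)(1 − 0.81873)(1 − 0.73198) = 0.986

0.986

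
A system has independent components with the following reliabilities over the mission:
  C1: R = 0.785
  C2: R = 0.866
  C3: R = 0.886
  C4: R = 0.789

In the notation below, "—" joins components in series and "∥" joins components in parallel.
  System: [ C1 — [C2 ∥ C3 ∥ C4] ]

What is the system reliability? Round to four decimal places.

Parallel (C2, C3, and C4): 1 − (1 − 0.866000)(1 − 0.886000)(1 − 0.789000) = 0.996777
Series (C1 and [0.996777]): 0.785000 × 0.996777 = 0.7825

0.7825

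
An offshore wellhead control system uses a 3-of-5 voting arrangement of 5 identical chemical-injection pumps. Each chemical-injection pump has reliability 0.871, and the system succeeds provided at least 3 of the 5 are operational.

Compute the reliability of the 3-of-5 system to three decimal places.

0.982

R = Σ_{i=3}^{5} C(5,i) p^i (1−p)^{5−i} with p = 0.871
C(5,3)·0.871^3·0.129^2 = 0.10996
C(5,4)·0.871^4·0.129^1 = 0.37122
C(5,5)·0.871^5·0.129^0 = 0.50129
Sum = 0.982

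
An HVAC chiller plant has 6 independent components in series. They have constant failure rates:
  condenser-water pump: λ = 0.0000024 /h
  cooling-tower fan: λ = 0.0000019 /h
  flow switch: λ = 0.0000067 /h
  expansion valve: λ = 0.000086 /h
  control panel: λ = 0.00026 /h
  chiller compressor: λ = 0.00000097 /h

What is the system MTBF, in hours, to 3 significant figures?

2790

Series of exponential components: λ_sys = Σ λ_i
λ_sys = 0.0000024 + 0.0000019 + 0.0000067 + 0.000086 + 0.00026 + 0.00000097 = 3.5797e-04 /h
MTBF = 1 / λ_sys = 2790 h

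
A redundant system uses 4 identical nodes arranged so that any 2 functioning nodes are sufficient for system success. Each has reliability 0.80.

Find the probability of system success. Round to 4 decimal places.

R = Σ_{i=2}^{4} C(4,i) p^i (1−p)^{4−i} with p = 0.80
C(4,2)·0.80^2·0.20^2 = 0.153600
C(4,3)·0.80^3·0.20^1 = 0.409600
C(4,4)·0.80^4·0.20^0 = 0.409600
Sum = 0.9728

0.9728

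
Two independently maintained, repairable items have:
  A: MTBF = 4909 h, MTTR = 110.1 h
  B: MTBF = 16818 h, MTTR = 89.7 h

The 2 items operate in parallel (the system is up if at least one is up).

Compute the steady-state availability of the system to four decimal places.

A(A) = MTBF/(MTBF+MTTR) = 4909/(4909+110.1) = 0.978064
A(B) = MTBF/(MTBF+MTTR) = 16818/(16818+89.7) = 0.994695
Parallel availability: 1 − (1 − 0.978064)(1 − 0.994695) = 0.9999

0.9999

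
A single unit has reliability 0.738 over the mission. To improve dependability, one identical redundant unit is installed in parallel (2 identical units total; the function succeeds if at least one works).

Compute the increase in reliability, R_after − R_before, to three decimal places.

R_before = 0.738
R_after = 1 − (1 − 0.738)^2 = 0.931
ΔR = 0.931 − 0.738 = 0.193

0.193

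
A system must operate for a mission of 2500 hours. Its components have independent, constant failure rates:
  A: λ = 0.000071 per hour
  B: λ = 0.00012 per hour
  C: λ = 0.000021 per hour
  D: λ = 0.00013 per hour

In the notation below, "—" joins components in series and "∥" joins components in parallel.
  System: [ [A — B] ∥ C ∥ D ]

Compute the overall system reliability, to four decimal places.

R(A) = exp(−0.000071 × 2500) = 0.837361
R(B) = exp(−0.00012 × 2500) = 0.740818
R(C) = exp(−0.000021 × 2500) = 0.948854
R(D) = exp(−0.00013 × 2500) = 0.722527
Series (A and B): 0.837361 × 0.740818 = 0.620332
Parallel ([0.620332], C, and D): 1 − (1 − 0.620332)(1 − 0.948854)(1 − 0.722527) = 0.9946

0.9946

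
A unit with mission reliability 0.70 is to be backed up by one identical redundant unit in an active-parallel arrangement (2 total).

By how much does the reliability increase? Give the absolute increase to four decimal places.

0.2100

R_before = 0.70
R_after = 1 − (1 − 0.70)^2 = 0.9100
ΔR = 0.9100 − 0.70 = 0.2100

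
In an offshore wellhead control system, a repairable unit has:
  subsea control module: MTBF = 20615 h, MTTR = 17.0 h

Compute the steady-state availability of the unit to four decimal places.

0.9992

A(subsea control module) = MTBF/(MTBF+MTTR) = 20615/(20615+17.0) = 0.9992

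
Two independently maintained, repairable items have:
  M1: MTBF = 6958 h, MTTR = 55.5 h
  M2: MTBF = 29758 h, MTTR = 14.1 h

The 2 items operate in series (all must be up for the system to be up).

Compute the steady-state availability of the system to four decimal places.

A(M1) = MTBF/(MTBF+MTTR) = 6958/(6958+55.5) = 0.992087
A(M2) = MTBF/(MTBF+MTTR) = 29758/(29758+14.1) = 0.999526
Series availability: 0.992087 × 0.999526 = 0.9916

0.9916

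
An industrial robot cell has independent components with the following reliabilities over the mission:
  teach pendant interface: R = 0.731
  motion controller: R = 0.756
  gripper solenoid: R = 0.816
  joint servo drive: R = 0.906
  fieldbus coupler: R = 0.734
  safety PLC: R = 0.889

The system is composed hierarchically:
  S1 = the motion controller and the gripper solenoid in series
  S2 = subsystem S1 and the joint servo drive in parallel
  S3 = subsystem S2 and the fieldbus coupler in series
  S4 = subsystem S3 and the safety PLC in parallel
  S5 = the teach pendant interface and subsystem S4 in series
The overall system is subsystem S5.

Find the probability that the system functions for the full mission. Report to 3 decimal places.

Series (motion controller and gripper solenoid): 0.75600 × 0.81600 = 0.61690
Parallel ([0.61690] and joint servo drive): 1 − (1 − 0.61690)(1 − 0.90600) = 0.96399
Series ([0.96399] and fieldbus coupler): 0.96399 × 0.73400 = 0.70757
Parallel ([0.70757] and safety PLC): 1 − (1 − 0.70757)(1 − 0.88900) = 0.96754
Series (teach pendant interface and [0.96754]): 0.73100 × 0.96754 = 0.707

0.707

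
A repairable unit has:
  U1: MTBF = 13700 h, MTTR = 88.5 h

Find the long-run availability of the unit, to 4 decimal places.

0.9936

A(U1) = MTBF/(MTBF+MTTR) = 13700/(13700+88.5) = 0.9936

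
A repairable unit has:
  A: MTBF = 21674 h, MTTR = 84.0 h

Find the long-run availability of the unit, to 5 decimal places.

0.99614

A(A) = MTBF/(MTBF+MTTR) = 21674/(21674+84.0) = 0.99614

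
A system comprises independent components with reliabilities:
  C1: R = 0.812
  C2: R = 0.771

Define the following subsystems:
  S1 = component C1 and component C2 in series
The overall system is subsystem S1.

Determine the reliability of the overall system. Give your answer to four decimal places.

Series (C1 and C2): 0.812000 × 0.771000 = 0.6261

0.6261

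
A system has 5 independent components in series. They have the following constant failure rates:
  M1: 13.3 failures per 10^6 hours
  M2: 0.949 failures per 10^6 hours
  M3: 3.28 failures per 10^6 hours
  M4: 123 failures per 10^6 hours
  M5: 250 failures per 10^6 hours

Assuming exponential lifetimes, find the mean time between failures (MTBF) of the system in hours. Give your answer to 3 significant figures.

Series of exponential components: λ_sys = Σ λ_i
λ_sys = 0.0000133 + 0.000000949 + 0.00000328 + 0.000123 + 0.000250 = 3.9053e-04 /h
MTBF = 1 / λ_sys = 2560 h

2560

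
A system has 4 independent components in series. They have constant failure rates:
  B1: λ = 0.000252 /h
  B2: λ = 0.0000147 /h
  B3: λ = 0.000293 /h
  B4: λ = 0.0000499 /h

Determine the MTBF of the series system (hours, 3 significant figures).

1640

Series of exponential components: λ_sys = Σ λ_i
λ_sys = 0.000252 + 0.0000147 + 0.000293 + 0.0000499 = 6.0960e-04 /h
MTBF = 1 / λ_sys = 1640 h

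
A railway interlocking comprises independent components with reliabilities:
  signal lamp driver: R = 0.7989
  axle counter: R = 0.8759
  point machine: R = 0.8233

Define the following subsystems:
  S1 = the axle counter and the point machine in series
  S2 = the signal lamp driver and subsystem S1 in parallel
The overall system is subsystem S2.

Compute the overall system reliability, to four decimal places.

Series (axle counter and point machine): 0.875900 × 0.823300 = 0.721128
Parallel (signal lamp driver and [0.721128]): 1 − (1 − 0.798900)(1 − 0.721128) = 0.9439

0.9439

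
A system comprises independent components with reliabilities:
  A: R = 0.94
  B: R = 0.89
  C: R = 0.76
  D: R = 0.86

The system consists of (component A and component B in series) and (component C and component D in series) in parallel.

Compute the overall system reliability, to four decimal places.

Series (A and B): 0.940000 × 0.890000 = 0.836600
Series (C and D): 0.760000 × 0.860000 = 0.653600
Parallel ([0.836600] and [0.653600]): 1 − (1 − 0.836600)(1 − 0.653600) = 0.9434

0.9434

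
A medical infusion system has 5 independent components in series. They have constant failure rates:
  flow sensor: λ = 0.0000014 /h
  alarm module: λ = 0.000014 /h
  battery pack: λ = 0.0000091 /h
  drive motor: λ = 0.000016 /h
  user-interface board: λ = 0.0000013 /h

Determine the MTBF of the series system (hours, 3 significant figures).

Series of exponential components: λ_sys = Σ λ_i
λ_sys = 0.0000014 + 0.000014 + 0.0000091 + 0.000016 + 0.0000013 = 4.1800e-05 /h
MTBF = 1 / λ_sys = 23900 h

23900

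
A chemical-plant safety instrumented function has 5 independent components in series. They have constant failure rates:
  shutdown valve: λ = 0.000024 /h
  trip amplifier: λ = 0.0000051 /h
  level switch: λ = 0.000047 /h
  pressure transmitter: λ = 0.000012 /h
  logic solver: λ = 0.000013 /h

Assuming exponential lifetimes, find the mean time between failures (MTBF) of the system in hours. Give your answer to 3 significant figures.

9890

Series of exponential components: λ_sys = Σ λ_i
λ_sys = 0.000024 + 0.0000051 + 0.000047 + 0.000012 + 0.000013 = 1.0110e-04 /h
MTBF = 1 / λ_sys = 9890 h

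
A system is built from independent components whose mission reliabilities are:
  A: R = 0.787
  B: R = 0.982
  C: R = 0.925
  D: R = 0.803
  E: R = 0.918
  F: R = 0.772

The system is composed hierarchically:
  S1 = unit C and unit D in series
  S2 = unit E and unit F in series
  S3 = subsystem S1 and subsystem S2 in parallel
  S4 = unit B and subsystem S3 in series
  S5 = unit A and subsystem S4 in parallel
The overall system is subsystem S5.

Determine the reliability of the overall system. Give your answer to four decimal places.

Series (C and D): 0.925000 × 0.803000 = 0.742775
Series (E and F): 0.918000 × 0.772000 = 0.708696
Parallel ([0.742775] and [0.708696]): 1 − (1 − 0.742775)(1 − 0.708696) = 0.925069
Series (B and [0.925069]): 0.982000 × 0.925069 = 0.908418
Parallel (A and [0.908418]): 1 − (1 − 0.787000)(1 − 0.908418) = 0.9805

0.9805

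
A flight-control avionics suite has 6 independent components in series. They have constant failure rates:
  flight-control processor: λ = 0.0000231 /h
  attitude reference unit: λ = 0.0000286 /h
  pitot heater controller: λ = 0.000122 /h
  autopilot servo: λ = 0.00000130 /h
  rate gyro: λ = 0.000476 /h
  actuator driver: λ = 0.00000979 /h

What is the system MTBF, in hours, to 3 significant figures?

Series of exponential components: λ_sys = Σ λ_i
λ_sys = 0.0000231 + 0.0000286 + 0.000122 + 0.00000130 + 0.000476 + 0.00000979 = 6.6079e-04 /h
MTBF = 1 / λ_sys = 1510 h

1510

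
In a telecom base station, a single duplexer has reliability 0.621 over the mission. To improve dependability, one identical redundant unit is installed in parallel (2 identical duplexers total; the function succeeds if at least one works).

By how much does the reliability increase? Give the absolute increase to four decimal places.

0.2354

R_before = 0.621
R_after = 1 − (1 − 0.621)^2 = 0.8564
ΔR = 0.8564 − 0.621 = 0.2354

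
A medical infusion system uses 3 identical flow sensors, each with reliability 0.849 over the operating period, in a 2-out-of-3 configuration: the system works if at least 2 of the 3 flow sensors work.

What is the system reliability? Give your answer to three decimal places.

R = Σ_{i=2}^{3} C(3,i) p^i (1−p)^{3−i} with p = 0.849
C(3,2)·0.849^2·0.151^1 = 0.32652
C(3,3)·0.849^3·0.151^0 = 0.61196
Sum = 0.938

0.938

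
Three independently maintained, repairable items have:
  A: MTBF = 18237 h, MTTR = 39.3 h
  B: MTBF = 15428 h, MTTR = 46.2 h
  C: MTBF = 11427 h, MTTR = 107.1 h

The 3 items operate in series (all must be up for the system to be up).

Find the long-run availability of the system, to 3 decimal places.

0.986

A(A) = MTBF/(MTBF+MTTR) = 18237/(18237+39.3) = 0.997850
A(B) = MTBF/(MTBF+MTTR) = 15428/(15428+46.2) = 0.997014
A(C) = MTBF/(MTBF+MTTR) = 11427/(11427+107.1) = 0.990714
Series availability: 0.997850 × 0.997014 × 0.990714 = 0.986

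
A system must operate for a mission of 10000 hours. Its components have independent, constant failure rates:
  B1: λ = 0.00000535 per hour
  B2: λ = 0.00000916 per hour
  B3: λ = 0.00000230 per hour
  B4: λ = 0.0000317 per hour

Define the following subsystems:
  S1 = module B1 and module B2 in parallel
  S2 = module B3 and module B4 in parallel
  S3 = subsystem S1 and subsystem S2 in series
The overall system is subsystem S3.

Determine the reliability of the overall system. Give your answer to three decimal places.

R(B1) = exp(−0.00000535 × 10000) = 0.94791
R(B2) = exp(−0.00000916 × 10000) = 0.91247
R(B3) = exp(−0.00000230 × 10000) = 0.97726
R(B4) = exp(−0.0000317 × 10000) = 0.72833
Parallel (B1 and B2): 1 − (1 − 0.94791)(1 − 0.91247) = 0.99544
Parallel (B3 and B4): 1 − (1 − 0.97726)(1 − 0.72833) = 0.99382
Series ([0.99544] and [0.99382]): 0.99544 × 0.99382 = 0.989

0.989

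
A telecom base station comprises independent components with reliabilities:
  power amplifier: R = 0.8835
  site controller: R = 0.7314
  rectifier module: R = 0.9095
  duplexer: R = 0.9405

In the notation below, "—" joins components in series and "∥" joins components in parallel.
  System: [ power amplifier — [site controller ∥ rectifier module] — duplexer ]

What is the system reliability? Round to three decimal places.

0.811

Parallel (site controller and rectifier module): 1 − (1 − 0.73140)(1 − 0.90950) = 0.97569
Series (power amplifier, [0.97569], and duplexer): 0.88350 × 0.97569 × 0.94050 = 0.811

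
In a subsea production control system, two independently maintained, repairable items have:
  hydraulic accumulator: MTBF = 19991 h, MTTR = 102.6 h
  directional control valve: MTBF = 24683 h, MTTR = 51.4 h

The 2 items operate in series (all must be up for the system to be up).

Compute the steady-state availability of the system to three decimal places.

A(hydraulic accumulator) = MTBF/(MTBF+MTTR) = 19991/(19991+102.6) = 0.994894
A(directional control valve) = MTBF/(MTBF+MTTR) = 24683/(24683+51.4) = 0.997922
Series availability: 0.994894 × 0.997922 = 0.993

0.993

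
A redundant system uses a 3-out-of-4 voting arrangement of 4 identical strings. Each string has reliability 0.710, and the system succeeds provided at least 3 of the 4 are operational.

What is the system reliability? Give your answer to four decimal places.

0.6693

R = Σ_{i=3}^{4} C(4,i) p^i (1−p)^{4−i} with p = 0.710
C(4,3)·0.710^3·0.290^1 = 0.415177
C(4,4)·0.710^4·0.290^0 = 0.254117
Sum = 0.6693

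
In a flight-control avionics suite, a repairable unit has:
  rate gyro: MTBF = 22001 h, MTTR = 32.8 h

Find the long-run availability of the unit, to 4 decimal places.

0.9985

A(rate gyro) = MTBF/(MTBF+MTTR) = 22001/(22001+32.8) = 0.9985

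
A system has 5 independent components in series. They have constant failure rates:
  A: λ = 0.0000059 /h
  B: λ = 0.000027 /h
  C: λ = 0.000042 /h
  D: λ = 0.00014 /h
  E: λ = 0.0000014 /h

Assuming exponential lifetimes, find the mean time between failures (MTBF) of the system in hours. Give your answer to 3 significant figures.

4620

Series of exponential components: λ_sys = Σ λ_i
λ_sys = 0.0000059 + 0.000027 + 0.000042 + 0.00014 + 0.0000014 = 2.1630e-04 /h
MTBF = 1 / λ_sys = 4620 h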